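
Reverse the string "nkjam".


Input: nkjam
Reading characters right to left:
  Position 4: 'm'
  Position 3: 'a'
  Position 2: 'j'
  Position 1: 'k'
  Position 0: 'n'
Reversed: majkn

majkn


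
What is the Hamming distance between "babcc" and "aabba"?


Comparing "babcc" and "aabba" position by position:
  Position 0: 'b' vs 'a' => differ
  Position 1: 'a' vs 'a' => same
  Position 2: 'b' vs 'b' => same
  Position 3: 'c' vs 'b' => differ
  Position 4: 'c' vs 'a' => differ
Total differences (Hamming distance): 3

3


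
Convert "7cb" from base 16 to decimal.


Input: "7cb" in base 16
Positional expansion:
  Digit '7' (value 7) x 16^2 = 1792
  Digit 'c' (value 12) x 16^1 = 192
  Digit 'b' (value 11) x 16^0 = 11
Sum = 1995

1995


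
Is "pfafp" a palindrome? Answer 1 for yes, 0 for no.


Input: pfafp
Reversed: pfafp
  Compare pos 0 ('p') with pos 4 ('p'): match
  Compare pos 1 ('f') with pos 3 ('f'): match
Result: palindrome

1


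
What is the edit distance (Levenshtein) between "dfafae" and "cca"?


Computing edit distance: "dfafae" -> "cca"
DP table:
           c    c    a
      0    1    2    3
  d   1    1    2    3
  f   2    2    2    3
  a   3    3    3    2
  f   4    4    4    3
  a   5    5    5    4
  e   6    6    6    5
Edit distance = dp[6][3] = 5

5


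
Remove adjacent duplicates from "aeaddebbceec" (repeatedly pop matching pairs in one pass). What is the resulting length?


Input: aeaddebbceec
Stack-based adjacent duplicate removal:
  Read 'a': push. Stack: a
  Read 'e': push. Stack: ae
  Read 'a': push. Stack: aea
  Read 'd': push. Stack: aead
  Read 'd': matches stack top 'd' => pop. Stack: aea
  Read 'e': push. Stack: aeae
  Read 'b': push. Stack: aeaeb
  Read 'b': matches stack top 'b' => pop. Stack: aeae
  Read 'c': push. Stack: aeaec
  Read 'e': push. Stack: aeaece
  Read 'e': matches stack top 'e' => pop. Stack: aeaec
  Read 'c': matches stack top 'c' => pop. Stack: aeae
Final stack: "aeae" (length 4)

4


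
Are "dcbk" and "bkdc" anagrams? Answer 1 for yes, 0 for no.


Strings: "dcbk", "bkdc"
Sorted first:  bcdk
Sorted second: bcdk
Sorted forms match => anagrams

1


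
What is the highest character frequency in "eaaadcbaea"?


Input: eaaadcbaea
Character counts:
  'a': 5
  'b': 1
  'c': 1
  'd': 1
  'e': 2
Maximum frequency: 5

5


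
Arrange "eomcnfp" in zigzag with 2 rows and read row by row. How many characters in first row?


Zigzag "eomcnfp" into 2 rows:
Placing characters:
  'e' => row 0
  'o' => row 1
  'm' => row 0
  'c' => row 1
  'n' => row 0
  'f' => row 1
  'p' => row 0
Rows:
  Row 0: "emnp"
  Row 1: "ocf"
First row length: 4

4


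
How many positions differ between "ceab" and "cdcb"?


Comparing "ceab" and "cdcb" position by position:
  Position 0: 'c' vs 'c' => same
  Position 1: 'e' vs 'd' => DIFFER
  Position 2: 'a' vs 'c' => DIFFER
  Position 3: 'b' vs 'b' => same
Positions that differ: 2

2


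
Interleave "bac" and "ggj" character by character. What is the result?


Interleaving "bac" and "ggj":
  Position 0: 'b' from first, 'g' from second => "bg"
  Position 1: 'a' from first, 'g' from second => "ag"
  Position 2: 'c' from first, 'j' from second => "cj"
Result: bgagcj

bgagcj


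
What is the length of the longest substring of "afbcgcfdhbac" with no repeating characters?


Input: "afbcgcfdhbac"
Sliding window (track last position of each char):
  Position 0 ('a'): window [0,0] length 1 -- new best
  Position 1 ('f'): window [0,1] length 2 -- new best
  Position 2 ('b'): window [0,2] length 3 -- new best
  Position 3 ('c'): window [0,3] length 4 -- new best
  Position 4 ('g'): window [0,4] length 5 -- new best
  Position 5 ('c'): repeat (last at 3), move window start to 4
  Position 5 ('c'): window [4,5] length 2
  Position 6 ('f'): window [4,6] length 3
  Position 7 ('d'): window [4,7] length 4
  Position 8 ('h'): window [4,8] length 5
  Position 9 ('b'): window [4,9] length 6 -- new best
  Position 10 ('a'): window [4,10] length 7 -- new best
  Position 11 ('c'): repeat (last at 5), move window start to 6
  Position 11 ('c'): window [6,11] length 6
Longest substring with no repeats: "gcfdhba" with length 7

7


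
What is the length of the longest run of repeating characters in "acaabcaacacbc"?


Input: "acaabcaacacbc"
Scanning for longest run:
  Position 1 ('c'): new char, reset run to 1
  Position 2 ('a'): new char, reset run to 1
  Position 3 ('a'): continues run of 'a', length=2
  Position 4 ('b'): new char, reset run to 1
  Position 5 ('c'): new char, reset run to 1
  Position 6 ('a'): new char, reset run to 1
  Position 7 ('a'): continues run of 'a', length=2
  Position 8 ('c'): new char, reset run to 1
  Position 9 ('a'): new char, reset run to 1
  Position 10 ('c'): new char, reset run to 1
  Position 11 ('b'): new char, reset run to 1
  Position 12 ('c'): new char, reset run to 1
Longest run: 'a' with length 2

2


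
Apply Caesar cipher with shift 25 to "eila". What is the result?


Caesar cipher: shift "eila" by 25
  'e' (pos 4) + 25 = pos 3 = 'd'
  'i' (pos 8) + 25 = pos 7 = 'h'
  'l' (pos 11) + 25 = pos 10 = 'k'
  'a' (pos 0) + 25 = pos 25 = 'z'
Result: dhkz

dhkz


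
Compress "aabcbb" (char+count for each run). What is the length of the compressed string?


Input: aabcbb
Runs:
  'a' x 2 => "a2"
  'b' x 1 => "b1"
  'c' x 1 => "c1"
  'b' x 2 => "b2"
Compressed: "a2b1c1b2"
Compressed length: 8

8


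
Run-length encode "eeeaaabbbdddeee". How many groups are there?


Input: eeeaaabbbdddeee
Scanning for consecutive runs:
  Group 1: 'e' x 3 (positions 0-2)
  Group 2: 'a' x 3 (positions 3-5)
  Group 3: 'b' x 3 (positions 6-8)
  Group 4: 'd' x 3 (positions 9-11)
  Group 5: 'e' x 3 (positions 12-14)
Total groups: 5

5


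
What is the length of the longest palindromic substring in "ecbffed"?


Input: "ecbffed"
Checking substrings for palindromes:
  [3:5] "ff" (len 2) => palindrome
Longest palindromic substring: "ff" with length 2

2


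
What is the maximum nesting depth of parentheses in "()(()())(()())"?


Input: "()(()())(()())"
Tracking depth:
  Position 0 '(': depth becomes 1
  Position 1 ')': depth becomes 0
  Position 2 '(': depth becomes 1
  Position 3 '(': depth becomes 2
  Position 4 ')': depth becomes 1
  Position 5 '(': depth becomes 2
  Position 6 ')': depth becomes 1
  Position 7 ')': depth becomes 0
  Position 8 '(': depth becomes 1
  Position 9 '(': depth becomes 2
  Position 10 ')': depth becomes 1
  Position 11 '(': depth becomes 2
  Position 12 ')': depth becomes 1
  Position 13 ')': depth becomes 0
Maximum depth reached: 2

2


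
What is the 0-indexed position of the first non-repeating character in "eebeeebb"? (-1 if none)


Input: eebeeebb
Character frequencies:
  'b': 3
  'e': 5
Scanning left to right for freq == 1:
  Position 0 ('e'): freq=5, skip
  Position 1 ('e'): freq=5, skip
  Position 2 ('b'): freq=3, skip
  Position 3 ('e'): freq=5, skip
  Position 4 ('e'): freq=5, skip
  Position 5 ('e'): freq=5, skip
  Position 6 ('b'): freq=3, skip
  Position 7 ('b'): freq=3, skip
  No unique character found => answer = -1

-1


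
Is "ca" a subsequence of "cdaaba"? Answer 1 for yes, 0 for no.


Check if "ca" is a subsequence of "cdaaba"
Greedy scan:
  Position 0 ('c'): matches sub[0] = 'c'
  Position 1 ('d'): no match needed
  Position 2 ('a'): matches sub[1] = 'a'
  Position 3 ('a'): no match needed
  Position 4 ('b'): no match needed
  Position 5 ('a'): no match needed
All 2 characters matched => is a subsequence

1


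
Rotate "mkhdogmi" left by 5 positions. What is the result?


Input: "mkhdogmi", rotate left by 5
First 5 characters: "mkhdo"
Remaining characters: "gmi"
Concatenate remaining + first: "gmi" + "mkhdo" = "gmimkhdo"

gmimkhdo


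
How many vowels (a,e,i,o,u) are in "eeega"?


Input: eeega
Checking each character:
  'e' at position 0: vowel (running total: 1)
  'e' at position 1: vowel (running total: 2)
  'e' at position 2: vowel (running total: 3)
  'g' at position 3: consonant
  'a' at position 4: vowel (running total: 4)
Total vowels: 4

4


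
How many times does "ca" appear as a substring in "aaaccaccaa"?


Searching for "ca" in "aaaccaccaa"
Scanning each position:
  Position 0: "aa" => no
  Position 1: "aa" => no
  Position 2: "ac" => no
  Position 3: "cc" => no
  Position 4: "ca" => MATCH
  Position 5: "ac" => no
  Position 6: "cc" => no
  Position 7: "ca" => MATCH
  Position 8: "aa" => no
Total occurrences: 2

2


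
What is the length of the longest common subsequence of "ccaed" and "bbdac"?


LCS of "ccaed" and "bbdac"
DP table:
           b    b    d    a    c
      0    0    0    0    0    0
  c   0    0    0    0    0    1
  c   0    0    0    0    0    1
  a   0    0    0    0    1    1
  e   0    0    0    0    1    1
  d   0    0    0    1    1    1
LCS length = dp[5][5] = 1

1


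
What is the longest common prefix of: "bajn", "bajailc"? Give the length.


Words: bajn, bajailc
  Position 0: all 'b' => match
  Position 1: all 'a' => match
  Position 2: all 'j' => match
  Position 3: ('n', 'a') => mismatch, stop
LCP = "baj" (length 3)

3


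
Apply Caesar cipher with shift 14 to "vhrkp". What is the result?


Caesar cipher: shift "vhrkp" by 14
  'v' (pos 21) + 14 = pos 9 = 'j'
  'h' (pos 7) + 14 = pos 21 = 'v'
  'r' (pos 17) + 14 = pos 5 = 'f'
  'k' (pos 10) + 14 = pos 24 = 'y'
  'p' (pos 15) + 14 = pos 3 = 'd'
Result: jvfyd

jvfyd


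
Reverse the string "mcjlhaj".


Input: mcjlhaj
Reading characters right to left:
  Position 6: 'j'
  Position 5: 'a'
  Position 4: 'h'
  Position 3: 'l'
  Position 2: 'j'
  Position 1: 'c'
  Position 0: 'm'
Reversed: jahljcm

jahljcm


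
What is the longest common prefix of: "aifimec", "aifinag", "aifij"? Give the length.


Words: aifimec, aifinag, aifij
  Position 0: all 'a' => match
  Position 1: all 'i' => match
  Position 2: all 'f' => match
  Position 3: all 'i' => match
  Position 4: ('m', 'n', 'j') => mismatch, stop
LCP = "aifi" (length 4)

4


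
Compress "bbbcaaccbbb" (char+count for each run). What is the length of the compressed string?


Input: bbbcaaccbbb
Runs:
  'b' x 3 => "b3"
  'c' x 1 => "c1"
  'a' x 2 => "a2"
  'c' x 2 => "c2"
  'b' x 3 => "b3"
Compressed: "b3c1a2c2b3"
Compressed length: 10

10


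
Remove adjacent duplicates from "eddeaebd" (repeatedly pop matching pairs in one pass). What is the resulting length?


Input: eddeaebd
Stack-based adjacent duplicate removal:
  Read 'e': push. Stack: e
  Read 'd': push. Stack: ed
  Read 'd': matches stack top 'd' => pop. Stack: e
  Read 'e': matches stack top 'e' => pop. Stack: (empty)
  Read 'a': push. Stack: a
  Read 'e': push. Stack: ae
  Read 'b': push. Stack: aeb
  Read 'd': push. Stack: aebd
Final stack: "aebd" (length 4)

4


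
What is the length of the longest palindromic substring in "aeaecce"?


Input: "aeaecce"
Checking substrings for palindromes:
  [3:7] "ecce" (len 4) => palindrome
  [0:3] "aea" (len 3) => palindrome
  [1:4] "eae" (len 3) => palindrome
  [4:6] "cc" (len 2) => palindrome
Longest palindromic substring: "ecce" with length 4

4


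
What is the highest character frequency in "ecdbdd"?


Input: ecdbdd
Character counts:
  'b': 1
  'c': 1
  'd': 3
  'e': 1
Maximum frequency: 3

3


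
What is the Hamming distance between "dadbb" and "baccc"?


Comparing "dadbb" and "baccc" position by position:
  Position 0: 'd' vs 'b' => differ
  Position 1: 'a' vs 'a' => same
  Position 2: 'd' vs 'c' => differ
  Position 3: 'b' vs 'c' => differ
  Position 4: 'b' vs 'c' => differ
Total differences (Hamming distance): 4

4


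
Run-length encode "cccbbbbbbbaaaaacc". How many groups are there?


Input: cccbbbbbbbaaaaacc
Scanning for consecutive runs:
  Group 1: 'c' x 3 (positions 0-2)
  Group 2: 'b' x 7 (positions 3-9)
  Group 3: 'a' x 5 (positions 10-14)
  Group 4: 'c' x 2 (positions 15-16)
Total groups: 4

4


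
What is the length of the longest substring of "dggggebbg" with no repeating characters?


Input: "dggggebbg"
Sliding window (track last position of each char):
  Position 0 ('d'): window [0,0] length 1 -- new best
  Position 1 ('g'): window [0,1] length 2 -- new best
  Position 2 ('g'): repeat (last at 1), move window start to 2
  Position 2 ('g'): window [2,2] length 1
  Position 3 ('g'): repeat (last at 2), move window start to 3
  Position 3 ('g'): window [3,3] length 1
  Position 4 ('g'): repeat (last at 3), move window start to 4
  Position 4 ('g'): window [4,4] length 1
  Position 5 ('e'): window [4,5] length 2
  Position 6 ('b'): window [4,6] length 3 -- new best
  Position 7 ('b'): repeat (last at 6), move window start to 7
  Position 7 ('b'): window [7,7] length 1
  Position 8 ('g'): window [7,8] length 2
Longest substring with no repeats: "geb" with length 3

3


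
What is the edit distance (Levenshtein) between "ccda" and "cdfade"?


Computing edit distance: "ccda" -> "cdfade"
DP table:
           c    d    f    a    d    e
      0    1    2    3    4    5    6
  c   1    0    1    2    3    4    5
  c   2    1    1    2    3    4    5
  d   3    2    1    2    3    3    4
  a   4    3    2    2    2    3    4
Edit distance = dp[4][6] = 4

4


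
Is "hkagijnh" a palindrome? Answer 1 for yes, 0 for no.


Input: hkagijnh
Reversed: hnjigakh
  Compare pos 0 ('h') with pos 7 ('h'): match
  Compare pos 1 ('k') with pos 6 ('n'): MISMATCH
  Compare pos 2 ('a') with pos 5 ('j'): MISMATCH
  Compare pos 3 ('g') with pos 4 ('i'): MISMATCH
Result: not a palindrome

0


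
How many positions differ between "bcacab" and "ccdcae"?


Comparing "bcacab" and "ccdcae" position by position:
  Position 0: 'b' vs 'c' => DIFFER
  Position 1: 'c' vs 'c' => same
  Position 2: 'a' vs 'd' => DIFFER
  Position 3: 'c' vs 'c' => same
  Position 4: 'a' vs 'a' => same
  Position 5: 'b' vs 'e' => DIFFER
Positions that differ: 3

3


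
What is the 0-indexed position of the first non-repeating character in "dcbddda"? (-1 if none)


Input: dcbddda
Character frequencies:
  'a': 1
  'b': 1
  'c': 1
  'd': 4
Scanning left to right for freq == 1:
  Position 0 ('d'): freq=4, skip
  Position 1 ('c'): unique! => answer = 1

1


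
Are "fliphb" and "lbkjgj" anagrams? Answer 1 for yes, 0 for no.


Strings: "fliphb", "lbkjgj"
Sorted first:  bfhilp
Sorted second: bgjjkl
Differ at position 1: 'f' vs 'g' => not anagrams

0


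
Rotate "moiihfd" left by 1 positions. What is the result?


Input: "moiihfd", rotate left by 1
First 1 characters: "m"
Remaining characters: "oiihfd"
Concatenate remaining + first: "oiihfd" + "m" = "oiihfdm"

oiihfdm


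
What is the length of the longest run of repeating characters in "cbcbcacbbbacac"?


Input: "cbcbcacbbbacac"
Scanning for longest run:
  Position 1 ('b'): new char, reset run to 1
  Position 2 ('c'): new char, reset run to 1
  Position 3 ('b'): new char, reset run to 1
  Position 4 ('c'): new char, reset run to 1
  Position 5 ('a'): new char, reset run to 1
  Position 6 ('c'): new char, reset run to 1
  Position 7 ('b'): new char, reset run to 1
  Position 8 ('b'): continues run of 'b', length=2
  Position 9 ('b'): continues run of 'b', length=3
  Position 10 ('a'): new char, reset run to 1
  Position 11 ('c'): new char, reset run to 1
  Position 12 ('a'): new char, reset run to 1
  Position 13 ('c'): new char, reset run to 1
Longest run: 'b' with length 3

3


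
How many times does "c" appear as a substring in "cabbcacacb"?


Searching for "c" in "cabbcacacb"
Scanning each position:
  Position 0: "c" => MATCH
  Position 1: "a" => no
  Position 2: "b" => no
  Position 3: "b" => no
  Position 4: "c" => MATCH
  Position 5: "a" => no
  Position 6: "c" => MATCH
  Position 7: "a" => no
  Position 8: "c" => MATCH
  Position 9: "b" => no
Total occurrences: 4

4


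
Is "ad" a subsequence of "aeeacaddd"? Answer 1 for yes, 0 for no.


Check if "ad" is a subsequence of "aeeacaddd"
Greedy scan:
  Position 0 ('a'): matches sub[0] = 'a'
  Position 1 ('e'): no match needed
  Position 2 ('e'): no match needed
  Position 3 ('a'): no match needed
  Position 4 ('c'): no match needed
  Position 5 ('a'): no match needed
  Position 6 ('d'): matches sub[1] = 'd'
  Position 7 ('d'): no match needed
  Position 8 ('d'): no match needed
All 2 characters matched => is a subsequence

1


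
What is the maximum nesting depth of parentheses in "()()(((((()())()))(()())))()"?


Input: "()()(((((()())()))(()())))()"
Tracking depth:
  Position 0 '(': depth becomes 1
  Position 1 ')': depth becomes 0
  Position 2 '(': depth becomes 1
  Position 3 ')': depth becomes 0
  Position 4 '(': depth becomes 1
  Position 5 '(': depth becomes 2
  Position 6 '(': depth becomes 3
  Position 7 '(': depth becomes 4
  Position 8 '(': depth becomes 5
  Position 9 '(': depth becomes 6
  Position 10 ')': depth becomes 5
  Position 11 '(': depth becomes 6
  Position 12 ')': depth becomes 5
  Position 13 ')': depth becomes 4
  Position 14 '(': depth becomes 5
  Position 15 ')': depth becomes 4
  Position 16 ')': depth becomes 3
  Position 17 ')': depth becomes 2
  Position 18 '(': depth becomes 3
  Position 19 '(': depth becomes 4
  Position 20 ')': depth becomes 3
  Position 21 '(': depth becomes 4
  Position 22 ')': depth becomes 3
  Position 23 ')': depth becomes 2
  Position 24 ')': depth becomes 1
  Position 25 ')': depth becomes 0
  Position 26 '(': depth becomes 1
  Position 27 ')': depth becomes 0
Maximum depth reached: 6

6


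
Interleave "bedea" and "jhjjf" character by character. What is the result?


Interleaving "bedea" and "jhjjf":
  Position 0: 'b' from first, 'j' from second => "bj"
  Position 1: 'e' from first, 'h' from second => "eh"
  Position 2: 'd' from first, 'j' from second => "dj"
  Position 3: 'e' from first, 'j' from second => "ej"
  Position 4: 'a' from first, 'f' from second => "af"
Result: bjehdjejaf

bjehdjejaf


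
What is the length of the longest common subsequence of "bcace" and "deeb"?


LCS of "bcace" and "deeb"
DP table:
           d    e    e    b
      0    0    0    0    0
  b   0    0    0    0    1
  c   0    0    0    0    1
  a   0    0    0    0    1
  c   0    0    0    0    1
  e   0    0    1    1    1
LCS length = dp[5][4] = 1

1


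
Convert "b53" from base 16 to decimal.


Input: "b53" in base 16
Positional expansion:
  Digit 'b' (value 11) x 16^2 = 2816
  Digit '5' (value 5) x 16^1 = 80
  Digit '3' (value 3) x 16^0 = 3
Sum = 2899

2899


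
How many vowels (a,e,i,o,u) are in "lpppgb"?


Input: lpppgb
Checking each character:
  'l' at position 0: consonant
  'p' at position 1: consonant
  'p' at position 2: consonant
  'p' at position 3: consonant
  'g' at position 4: consonant
  'b' at position 5: consonant
Total vowels: 0

0


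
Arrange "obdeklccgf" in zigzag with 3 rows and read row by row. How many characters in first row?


Zigzag "obdeklccgf" into 3 rows:
Placing characters:
  'o' => row 0
  'b' => row 1
  'd' => row 2
  'e' => row 1
  'k' => row 0
  'l' => row 1
  'c' => row 2
  'c' => row 1
  'g' => row 0
  'f' => row 1
Rows:
  Row 0: "okg"
  Row 1: "belcf"
  Row 2: "dc"
First row length: 3

3


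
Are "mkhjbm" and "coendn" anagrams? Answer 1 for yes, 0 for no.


Strings: "mkhjbm", "coendn"
Sorted first:  bhjkmm
Sorted second: cdenno
Differ at position 0: 'b' vs 'c' => not anagrams

0


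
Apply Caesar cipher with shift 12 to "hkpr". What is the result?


Caesar cipher: shift "hkpr" by 12
  'h' (pos 7) + 12 = pos 19 = 't'
  'k' (pos 10) + 12 = pos 22 = 'w'
  'p' (pos 15) + 12 = pos 1 = 'b'
  'r' (pos 17) + 12 = pos 3 = 'd'
Result: twbd

twbd


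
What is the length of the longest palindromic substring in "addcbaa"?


Input: "addcbaa"
Checking substrings for palindromes:
  [1:3] "dd" (len 2) => palindrome
  [5:7] "aa" (len 2) => palindrome
Longest palindromic substring: "dd" with length 2

2


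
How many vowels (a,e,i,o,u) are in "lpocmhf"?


Input: lpocmhf
Checking each character:
  'l' at position 0: consonant
  'p' at position 1: consonant
  'o' at position 2: vowel (running total: 1)
  'c' at position 3: consonant
  'm' at position 4: consonant
  'h' at position 5: consonant
  'f' at position 6: consonant
Total vowels: 1

1


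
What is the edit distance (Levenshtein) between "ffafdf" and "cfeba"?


Computing edit distance: "ffafdf" -> "cfeba"
DP table:
           c    f    e    b    a
      0    1    2    3    4    5
  f   1    1    1    2    3    4
  f   2    2    1    2    3    4
  a   3    3    2    2    3    3
  f   4    4    3    3    3    4
  d   5    5    4    4    4    4
  f   6    6    5    5    5    5
Edit distance = dp[6][5] = 5

5


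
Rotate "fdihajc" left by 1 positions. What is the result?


Input: "fdihajc", rotate left by 1
First 1 characters: "f"
Remaining characters: "dihajc"
Concatenate remaining + first: "dihajc" + "f" = "dihajcf"

dihajcf


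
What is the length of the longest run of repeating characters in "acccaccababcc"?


Input: "acccaccababcc"
Scanning for longest run:
  Position 1 ('c'): new char, reset run to 1
  Position 2 ('c'): continues run of 'c', length=2
  Position 3 ('c'): continues run of 'c', length=3
  Position 4 ('a'): new char, reset run to 1
  Position 5 ('c'): new char, reset run to 1
  Position 6 ('c'): continues run of 'c', length=2
  Position 7 ('a'): new char, reset run to 1
  Position 8 ('b'): new char, reset run to 1
  Position 9 ('a'): new char, reset run to 1
  Position 10 ('b'): new char, reset run to 1
  Position 11 ('c'): new char, reset run to 1
  Position 12 ('c'): continues run of 'c', length=2
Longest run: 'c' with length 3

3


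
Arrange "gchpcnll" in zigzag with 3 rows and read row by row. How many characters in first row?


Zigzag "gchpcnll" into 3 rows:
Placing characters:
  'g' => row 0
  'c' => row 1
  'h' => row 2
  'p' => row 1
  'c' => row 0
  'n' => row 1
  'l' => row 2
  'l' => row 1
Rows:
  Row 0: "gc"
  Row 1: "cpnl"
  Row 2: "hl"
First row length: 2

2


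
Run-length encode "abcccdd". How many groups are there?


Input: abcccdd
Scanning for consecutive runs:
  Group 1: 'a' x 1 (positions 0-0)
  Group 2: 'b' x 1 (positions 1-1)
  Group 3: 'c' x 3 (positions 2-4)
  Group 4: 'd' x 2 (positions 5-6)
Total groups: 4

4


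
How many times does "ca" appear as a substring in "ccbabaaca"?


Searching for "ca" in "ccbabaaca"
Scanning each position:
  Position 0: "cc" => no
  Position 1: "cb" => no
  Position 2: "ba" => no
  Position 3: "ab" => no
  Position 4: "ba" => no
  Position 5: "aa" => no
  Position 6: "ac" => no
  Position 7: "ca" => MATCH
Total occurrences: 1

1


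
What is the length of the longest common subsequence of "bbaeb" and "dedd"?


LCS of "bbaeb" and "dedd"
DP table:
           d    e    d    d
      0    0    0    0    0
  b   0    0    0    0    0
  b   0    0    0    0    0
  a   0    0    0    0    0
  e   0    0    1    1    1
  b   0    0    1    1    1
LCS length = dp[5][4] = 1

1


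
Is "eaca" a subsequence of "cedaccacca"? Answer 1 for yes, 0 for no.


Check if "eaca" is a subsequence of "cedaccacca"
Greedy scan:
  Position 0 ('c'): no match needed
  Position 1 ('e'): matches sub[0] = 'e'
  Position 2 ('d'): no match needed
  Position 3 ('a'): matches sub[1] = 'a'
  Position 4 ('c'): matches sub[2] = 'c'
  Position 5 ('c'): no match needed
  Position 6 ('a'): matches sub[3] = 'a'
  Position 7 ('c'): no match needed
  Position 8 ('c'): no match needed
  Position 9 ('a'): no match needed
All 4 characters matched => is a subsequence

1


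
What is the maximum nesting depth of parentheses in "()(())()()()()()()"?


Input: "()(())()()()()()()"
Tracking depth:
  Position 0 '(': depth becomes 1
  Position 1 ')': depth becomes 0
  Position 2 '(': depth becomes 1
  Position 3 '(': depth becomes 2
  Position 4 ')': depth becomes 1
  Position 5 ')': depth becomes 0
  Position 6 '(': depth becomes 1
  Position 7 ')': depth becomes 0
  Position 8 '(': depth becomes 1
  Position 9 ')': depth becomes 0
  Position 10 '(': depth becomes 1
  Position 11 ')': depth becomes 0
  Position 12 '(': depth becomes 1
  Position 13 ')': depth becomes 0
  Position 14 '(': depth becomes 1
  Position 15 ')': depth becomes 0
  Position 16 '(': depth becomes 1
  Position 17 ')': depth becomes 0
Maximum depth reached: 2

2


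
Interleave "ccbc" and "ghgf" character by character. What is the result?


Interleaving "ccbc" and "ghgf":
  Position 0: 'c' from first, 'g' from second => "cg"
  Position 1: 'c' from first, 'h' from second => "ch"
  Position 2: 'b' from first, 'g' from second => "bg"
  Position 3: 'c' from first, 'f' from second => "cf"
Result: cgchbgcf

cgchbgcf


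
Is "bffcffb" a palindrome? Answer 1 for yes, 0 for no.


Input: bffcffb
Reversed: bffcffb
  Compare pos 0 ('b') with pos 6 ('b'): match
  Compare pos 1 ('f') with pos 5 ('f'): match
  Compare pos 2 ('f') with pos 4 ('f'): match
Result: palindrome

1


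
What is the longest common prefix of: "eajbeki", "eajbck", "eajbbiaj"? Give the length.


Words: eajbeki, eajbck, eajbbiaj
  Position 0: all 'e' => match
  Position 1: all 'a' => match
  Position 2: all 'j' => match
  Position 3: all 'b' => match
  Position 4: ('e', 'c', 'b') => mismatch, stop
LCP = "eajb" (length 4)

4


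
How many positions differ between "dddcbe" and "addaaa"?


Comparing "dddcbe" and "addaaa" position by position:
  Position 0: 'd' vs 'a' => DIFFER
  Position 1: 'd' vs 'd' => same
  Position 2: 'd' vs 'd' => same
  Position 3: 'c' vs 'a' => DIFFER
  Position 4: 'b' vs 'a' => DIFFER
  Position 5: 'e' vs 'a' => DIFFER
Positions that differ: 4

4


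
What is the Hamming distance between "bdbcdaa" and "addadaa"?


Comparing "bdbcdaa" and "addadaa" position by position:
  Position 0: 'b' vs 'a' => differ
  Position 1: 'd' vs 'd' => same
  Position 2: 'b' vs 'd' => differ
  Position 3: 'c' vs 'a' => differ
  Position 4: 'd' vs 'd' => same
  Position 5: 'a' vs 'a' => same
  Position 6: 'a' vs 'a' => same
Total differences (Hamming distance): 3

3


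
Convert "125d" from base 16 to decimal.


Input: "125d" in base 16
Positional expansion:
  Digit '1' (value 1) x 16^3 = 4096
  Digit '2' (value 2) x 16^2 = 512
  Digit '5' (value 5) x 16^1 = 80
  Digit 'd' (value 13) x 16^0 = 13
Sum = 4701

4701


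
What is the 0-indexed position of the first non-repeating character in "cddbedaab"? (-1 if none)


Input: cddbedaab
Character frequencies:
  'a': 2
  'b': 2
  'c': 1
  'd': 3
  'e': 1
Scanning left to right for freq == 1:
  Position 0 ('c'): unique! => answer = 0

0


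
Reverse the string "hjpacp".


Input: hjpacp
Reading characters right to left:
  Position 5: 'p'
  Position 4: 'c'
  Position 3: 'a'
  Position 2: 'p'
  Position 1: 'j'
  Position 0: 'h'
Reversed: pcapjh

pcapjh


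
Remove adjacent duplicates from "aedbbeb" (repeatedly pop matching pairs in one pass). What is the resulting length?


Input: aedbbeb
Stack-based adjacent duplicate removal:
  Read 'a': push. Stack: a
  Read 'e': push. Stack: ae
  Read 'd': push. Stack: aed
  Read 'b': push. Stack: aedb
  Read 'b': matches stack top 'b' => pop. Stack: aed
  Read 'e': push. Stack: aede
  Read 'b': push. Stack: aedeb
Final stack: "aedeb" (length 5)

5


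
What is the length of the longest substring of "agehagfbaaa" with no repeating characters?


Input: "agehagfbaaa"
Sliding window (track last position of each char):
  Position 0 ('a'): window [0,0] length 1 -- new best
  Position 1 ('g'): window [0,1] length 2 -- new best
  Position 2 ('e'): window [0,2] length 3 -- new best
  Position 3 ('h'): window [0,3] length 4 -- new best
  Position 4 ('a'): repeat (last at 0), move window start to 1
  Position 4 ('a'): window [1,4] length 4
  Position 5 ('g'): repeat (last at 1), move window start to 2
  Position 5 ('g'): window [2,5] length 4
  Position 6 ('f'): window [2,6] length 5 -- new best
  Position 7 ('b'): window [2,7] length 6 -- new best
  Position 8 ('a'): repeat (last at 4), move window start to 5
  Position 8 ('a'): window [5,8] length 4
  Position 9 ('a'): repeat (last at 8), move window start to 9
  Position 9 ('a'): window [9,9] length 1
  Position 10 ('a'): repeat (last at 9), move window start to 10
  Position 10 ('a'): window [10,10] length 1
Longest substring with no repeats: "ehagfb" with length 6

6


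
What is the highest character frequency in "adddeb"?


Input: adddeb
Character counts:
  'a': 1
  'b': 1
  'd': 3
  'e': 1
Maximum frequency: 3

3


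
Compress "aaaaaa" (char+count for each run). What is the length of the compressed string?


Input: aaaaaa
Runs:
  'a' x 6 => "a6"
Compressed: "a6"
Compressed length: 2

2


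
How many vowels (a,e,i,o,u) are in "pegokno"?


Input: pegokno
Checking each character:
  'p' at position 0: consonant
  'e' at position 1: vowel (running total: 1)
  'g' at position 2: consonant
  'o' at position 3: vowel (running total: 2)
  'k' at position 4: consonant
  'n' at position 5: consonant
  'o' at position 6: vowel (running total: 3)
Total vowels: 3

3


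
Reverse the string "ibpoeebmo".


Input: ibpoeebmo
Reading characters right to left:
  Position 8: 'o'
  Position 7: 'm'
  Position 6: 'b'
  Position 5: 'e'
  Position 4: 'e'
  Position 3: 'o'
  Position 2: 'p'
  Position 1: 'b'
  Position 0: 'i'
Reversed: ombeeopbi

ombeeopbi


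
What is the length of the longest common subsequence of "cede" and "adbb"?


LCS of "cede" and "adbb"
DP table:
           a    d    b    b
      0    0    0    0    0
  c   0    0    0    0    0
  e   0    0    0    0    0
  d   0    0    1    1    1
  e   0    0    1    1    1
LCS length = dp[4][4] = 1

1


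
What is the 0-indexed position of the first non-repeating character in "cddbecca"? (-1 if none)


Input: cddbecca
Character frequencies:
  'a': 1
  'b': 1
  'c': 3
  'd': 2
  'e': 1
Scanning left to right for freq == 1:
  Position 0 ('c'): freq=3, skip
  Position 1 ('d'): freq=2, skip
  Position 2 ('d'): freq=2, skip
  Position 3 ('b'): unique! => answer = 3

3


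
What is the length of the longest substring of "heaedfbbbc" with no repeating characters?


Input: "heaedfbbbc"
Sliding window (track last position of each char):
  Position 0 ('h'): window [0,0] length 1 -- new best
  Position 1 ('e'): window [0,1] length 2 -- new best
  Position 2 ('a'): window [0,2] length 3 -- new best
  Position 3 ('e'): repeat (last at 1), move window start to 2
  Position 3 ('e'): window [2,3] length 2
  Position 4 ('d'): window [2,4] length 3
  Position 5 ('f'): window [2,5] length 4 -- new best
  Position 6 ('b'): window [2,6] length 5 -- new best
  Position 7 ('b'): repeat (last at 6), move window start to 7
  Position 7 ('b'): window [7,7] length 1
  Position 8 ('b'): repeat (last at 7), move window start to 8
  Position 8 ('b'): window [8,8] length 1
  Position 9 ('c'): window [8,9] length 2
Longest substring with no repeats: "aedfb" with length 5

5


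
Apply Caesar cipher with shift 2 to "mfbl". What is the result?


Caesar cipher: shift "mfbl" by 2
  'm' (pos 12) + 2 = pos 14 = 'o'
  'f' (pos 5) + 2 = pos 7 = 'h'
  'b' (pos 1) + 2 = pos 3 = 'd'
  'l' (pos 11) + 2 = pos 13 = 'n'
Result: ohdn

ohdn


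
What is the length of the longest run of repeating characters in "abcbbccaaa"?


Input: "abcbbccaaa"
Scanning for longest run:
  Position 1 ('b'): new char, reset run to 1
  Position 2 ('c'): new char, reset run to 1
  Position 3 ('b'): new char, reset run to 1
  Position 4 ('b'): continues run of 'b', length=2
  Position 5 ('c'): new char, reset run to 1
  Position 6 ('c'): continues run of 'c', length=2
  Position 7 ('a'): new char, reset run to 1
  Position 8 ('a'): continues run of 'a', length=2
  Position 9 ('a'): continues run of 'a', length=3
Longest run: 'a' with length 3

3


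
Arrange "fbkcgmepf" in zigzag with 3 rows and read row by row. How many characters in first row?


Zigzag "fbkcgmepf" into 3 rows:
Placing characters:
  'f' => row 0
  'b' => row 1
  'k' => row 2
  'c' => row 1
  'g' => row 0
  'm' => row 1
  'e' => row 2
  'p' => row 1
  'f' => row 0
Rows:
  Row 0: "fgf"
  Row 1: "bcmp"
  Row 2: "ke"
First row length: 3

3


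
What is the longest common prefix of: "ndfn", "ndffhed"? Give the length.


Words: ndfn, ndffhed
  Position 0: all 'n' => match
  Position 1: all 'd' => match
  Position 2: all 'f' => match
  Position 3: ('n', 'f') => mismatch, stop
LCP = "ndf" (length 3)

3


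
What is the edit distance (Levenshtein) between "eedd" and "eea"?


Computing edit distance: "eedd" -> "eea"
DP table:
           e    e    a
      0    1    2    3
  e   1    0    1    2
  e   2    1    0    1
  d   3    2    1    1
  d   4    3    2    2
Edit distance = dp[4][3] = 2

2


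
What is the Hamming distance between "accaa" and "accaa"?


Comparing "accaa" and "accaa" position by position:
  Position 0: 'a' vs 'a' => same
  Position 1: 'c' vs 'c' => same
  Position 2: 'c' vs 'c' => same
  Position 3: 'a' vs 'a' => same
  Position 4: 'a' vs 'a' => same
Total differences (Hamming distance): 0

0


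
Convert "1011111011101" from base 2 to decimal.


Input: "1011111011101" in base 2
Positional expansion:
  Digit '1' (value 1) x 2^12 = 4096
  Digit '0' (value 0) x 2^11 = 0
  Digit '1' (value 1) x 2^10 = 1024
  Digit '1' (value 1) x 2^9 = 512
  Digit '1' (value 1) x 2^8 = 256
  Digit '1' (value 1) x 2^7 = 128
  Digit '1' (value 1) x 2^6 = 64
  Digit '0' (value 0) x 2^5 = 0
  Digit '1' (value 1) x 2^4 = 16
  Digit '1' (value 1) x 2^3 = 8
  Digit '1' (value 1) x 2^2 = 4
  Digit '0' (value 0) x 2^1 = 0
  Digit '1' (value 1) x 2^0 = 1
Sum = 6109

6109


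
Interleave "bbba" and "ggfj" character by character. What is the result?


Interleaving "bbba" and "ggfj":
  Position 0: 'b' from first, 'g' from second => "bg"
  Position 1: 'b' from first, 'g' from second => "bg"
  Position 2: 'b' from first, 'f' from second => "bf"
  Position 3: 'a' from first, 'j' from second => "aj"
Result: bgbgbfaj

bgbgbfaj


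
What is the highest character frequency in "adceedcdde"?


Input: adceedcdde
Character counts:
  'a': 1
  'c': 2
  'd': 4
  'e': 3
Maximum frequency: 4

4


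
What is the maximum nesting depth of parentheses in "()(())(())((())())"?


Input: "()(())(())((())())"
Tracking depth:
  Position 0 '(': depth becomes 1
  Position 1 ')': depth becomes 0
  Position 2 '(': depth becomes 1
  Position 3 '(': depth becomes 2
  Position 4 ')': depth becomes 1
  Position 5 ')': depth becomes 0
  Position 6 '(': depth becomes 1
  Position 7 '(': depth becomes 2
  Position 8 ')': depth becomes 1
  Position 9 ')': depth becomes 0
  Position 10 '(': depth becomes 1
  Position 11 '(': depth becomes 2
  Position 12 '(': depth becomes 3
  Position 13 ')': depth becomes 2
  Position 14 ')': depth becomes 1
  Position 15 '(': depth becomes 2
  Position 16 ')': depth becomes 1
  Position 17 ')': depth becomes 0
Maximum depth reached: 3

3


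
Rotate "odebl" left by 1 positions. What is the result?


Input: "odebl", rotate left by 1
First 1 characters: "o"
Remaining characters: "debl"
Concatenate remaining + first: "debl" + "o" = "deblo"

deblo


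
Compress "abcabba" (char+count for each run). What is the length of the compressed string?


Input: abcabba
Runs:
  'a' x 1 => "a1"
  'b' x 1 => "b1"
  'c' x 1 => "c1"
  'a' x 1 => "a1"
  'b' x 2 => "b2"
  'a' x 1 => "a1"
Compressed: "a1b1c1a1b2a1"
Compressed length: 12

12


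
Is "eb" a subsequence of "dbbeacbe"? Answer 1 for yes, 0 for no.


Check if "eb" is a subsequence of "dbbeacbe"
Greedy scan:
  Position 0 ('d'): no match needed
  Position 1 ('b'): no match needed
  Position 2 ('b'): no match needed
  Position 3 ('e'): matches sub[0] = 'e'
  Position 4 ('a'): no match needed
  Position 5 ('c'): no match needed
  Position 6 ('b'): matches sub[1] = 'b'
  Position 7 ('e'): no match needed
All 2 characters matched => is a subsequence

1


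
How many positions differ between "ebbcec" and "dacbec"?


Comparing "ebbcec" and "dacbec" position by position:
  Position 0: 'e' vs 'd' => DIFFER
  Position 1: 'b' vs 'a' => DIFFER
  Position 2: 'b' vs 'c' => DIFFER
  Position 3: 'c' vs 'b' => DIFFER
  Position 4: 'e' vs 'e' => same
  Position 5: 'c' vs 'c' => same
Positions that differ: 4

4


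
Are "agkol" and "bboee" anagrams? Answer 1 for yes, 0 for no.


Strings: "agkol", "bboee"
Sorted first:  agklo
Sorted second: bbeeo
Differ at position 0: 'a' vs 'b' => not anagrams

0


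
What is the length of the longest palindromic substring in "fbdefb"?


Input: "fbdefb"
Checking substrings for palindromes:
  No multi-char palindromic substrings found
Longest palindromic substring: "f" with length 1

1


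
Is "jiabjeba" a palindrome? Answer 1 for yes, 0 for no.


Input: jiabjeba
Reversed: abejbaij
  Compare pos 0 ('j') with pos 7 ('a'): MISMATCH
  Compare pos 1 ('i') with pos 6 ('b'): MISMATCH
  Compare pos 2 ('a') with pos 5 ('e'): MISMATCH
  Compare pos 3 ('b') with pos 4 ('j'): MISMATCH
Result: not a palindrome

0


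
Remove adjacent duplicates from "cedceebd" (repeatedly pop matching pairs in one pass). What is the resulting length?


Input: cedceebd
Stack-based adjacent duplicate removal:
  Read 'c': push. Stack: c
  Read 'e': push. Stack: ce
  Read 'd': push. Stack: ced
  Read 'c': push. Stack: cedc
  Read 'e': push. Stack: cedce
  Read 'e': matches stack top 'e' => pop. Stack: cedc
  Read 'b': push. Stack: cedcb
  Read 'd': push. Stack: cedcbd
Final stack: "cedcbd" (length 6)

6


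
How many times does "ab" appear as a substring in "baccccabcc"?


Searching for "ab" in "baccccabcc"
Scanning each position:
  Position 0: "ba" => no
  Position 1: "ac" => no
  Position 2: "cc" => no
  Position 3: "cc" => no
  Position 4: "cc" => no
  Position 5: "ca" => no
  Position 6: "ab" => MATCH
  Position 7: "bc" => no
  Position 8: "cc" => no
Total occurrences: 1

1


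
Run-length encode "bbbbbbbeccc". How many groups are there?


Input: bbbbbbbeccc
Scanning for consecutive runs:
  Group 1: 'b' x 7 (positions 0-6)
  Group 2: 'e' x 1 (positions 7-7)
  Group 3: 'c' x 3 (positions 8-10)
Total groups: 3

3


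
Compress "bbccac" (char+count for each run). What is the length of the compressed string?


Input: bbccac
Runs:
  'b' x 2 => "b2"
  'c' x 2 => "c2"
  'a' x 1 => "a1"
  'c' x 1 => "c1"
Compressed: "b2c2a1c1"
Compressed length: 8

8


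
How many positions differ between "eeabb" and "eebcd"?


Comparing "eeabb" and "eebcd" position by position:
  Position 0: 'e' vs 'e' => same
  Position 1: 'e' vs 'e' => same
  Position 2: 'a' vs 'b' => DIFFER
  Position 3: 'b' vs 'c' => DIFFER
  Position 4: 'b' vs 'd' => DIFFER
Positions that differ: 3

3


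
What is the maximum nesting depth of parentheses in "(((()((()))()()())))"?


Input: "(((()((()))()()())))"
Tracking depth:
  Position 0 '(': depth becomes 1
  Position 1 '(': depth becomes 2
  Position 2 '(': depth becomes 3
  Position 3 '(': depth becomes 4
  Position 4 ')': depth becomes 3
  Position 5 '(': depth becomes 4
  Position 6 '(': depth becomes 5
  Position 7 '(': depth becomes 6
  Position 8 ')': depth becomes 5
  Position 9 ')': depth becomes 4
  Position 10 ')': depth becomes 3
  Position 11 '(': depth becomes 4
  Position 12 ')': depth becomes 3
  Position 13 '(': depth becomes 4
  Position 14 ')': depth becomes 3
  Position 15 '(': depth becomes 4
  Position 16 ')': depth becomes 3
  Position 17 ')': depth becomes 2
  Position 18 ')': depth becomes 1
  Position 19 ')': depth becomes 0
Maximum depth reached: 6

6


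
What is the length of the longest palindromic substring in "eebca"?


Input: "eebca"
Checking substrings for palindromes:
  [0:2] "ee" (len 2) => palindrome
Longest palindromic substring: "ee" with length 2

2


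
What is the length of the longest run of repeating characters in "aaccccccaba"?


Input: "aaccccccaba"
Scanning for longest run:
  Position 1 ('a'): continues run of 'a', length=2
  Position 2 ('c'): new char, reset run to 1
  Position 3 ('c'): continues run of 'c', length=2
  Position 4 ('c'): continues run of 'c', length=3
  Position 5 ('c'): continues run of 'c', length=4
  Position 6 ('c'): continues run of 'c', length=5
  Position 7 ('c'): continues run of 'c', length=6
  Position 8 ('a'): new char, reset run to 1
  Position 9 ('b'): new char, reset run to 1
  Position 10 ('a'): new char, reset run to 1
Longest run: 'c' with length 6

6
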